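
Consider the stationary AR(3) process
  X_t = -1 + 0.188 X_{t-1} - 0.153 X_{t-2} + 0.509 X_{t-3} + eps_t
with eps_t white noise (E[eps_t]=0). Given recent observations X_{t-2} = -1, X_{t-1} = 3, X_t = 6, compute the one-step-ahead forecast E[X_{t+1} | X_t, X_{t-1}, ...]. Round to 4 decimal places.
E[X_{t+1} \mid \mathcal F_t] = -0.8400

For an AR(p) model X_t = c + sum_i phi_i X_{t-i} + eps_t, the
one-step-ahead conditional mean is
  E[X_{t+1} | X_t, ...] = c + sum_i phi_i X_{t+1-i}.
Substitute known values:
  E[X_{t+1} | ...] = -1 + (0.188) * (6) + (-0.153) * (3) + (0.509) * (-1)
                   = -0.8400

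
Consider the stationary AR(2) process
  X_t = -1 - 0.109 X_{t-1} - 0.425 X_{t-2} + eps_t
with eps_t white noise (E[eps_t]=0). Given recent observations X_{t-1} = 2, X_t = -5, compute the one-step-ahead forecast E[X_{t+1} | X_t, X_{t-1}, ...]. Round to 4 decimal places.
E[X_{t+1} \mid \mathcal F_t] = -1.3050

For an AR(p) model X_t = c + sum_i phi_i X_{t-i} + eps_t, the
one-step-ahead conditional mean is
  E[X_{t+1} | X_t, ...] = c + sum_i phi_i X_{t+1-i}.
Substitute known values:
  E[X_{t+1} | ...] = -1 + (-0.109) * (-5) + (-0.425) * (2)
                   = -1.3050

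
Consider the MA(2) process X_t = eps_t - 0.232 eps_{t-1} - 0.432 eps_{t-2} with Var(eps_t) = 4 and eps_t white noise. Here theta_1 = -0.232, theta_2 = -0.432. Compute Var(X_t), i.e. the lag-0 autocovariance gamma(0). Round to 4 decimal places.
\gamma(0) = 4.9618

For an MA(q) process X_t = eps_t + sum_i theta_i eps_{t-i} with
Var(eps_t) = sigma^2, the variance is
  gamma(0) = sigma^2 * (1 + sum_i theta_i^2).
  sum_i theta_i^2 = (-0.232)^2 + (-0.432)^2 = 0.053824 + 0.186624 = 0.240448.
  gamma(0) = 4 * (1 + 0.240448) = 4 * 1.240448 = 4.961792, which rounds to 4.9618.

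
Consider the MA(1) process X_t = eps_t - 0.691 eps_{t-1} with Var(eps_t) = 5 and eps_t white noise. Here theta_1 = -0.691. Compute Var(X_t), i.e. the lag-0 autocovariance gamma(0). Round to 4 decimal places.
\gamma(0) = 7.3874

For an MA(q) process X_t = eps_t + sum_i theta_i eps_{t-i} with
Var(eps_t) = sigma^2, the variance is
  gamma(0) = sigma^2 * (1 + sum_i theta_i^2).
  sum_i theta_i^2 = (-0.691)^2 = 0.477481.
  gamma(0) = 5 * (1 + 0.477481) = 5 * 1.477481 = 7.387405, which rounds to 7.3874.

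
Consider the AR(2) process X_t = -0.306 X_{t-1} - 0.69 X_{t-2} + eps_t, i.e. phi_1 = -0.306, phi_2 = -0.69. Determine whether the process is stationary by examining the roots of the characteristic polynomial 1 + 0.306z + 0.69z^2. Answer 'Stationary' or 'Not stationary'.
\text{Stationary}

The AR(p) characteristic polynomial is P(z) = 1 + 0.306z + 0.69z^2.
Stationarity requires all roots to lie outside the unit circle, i.e. |z| > 1 for every root.
Set 1 + (0.306) z + (0.69) z^2 = 0, i.e. a z^2 + b z + c = 0 with a = 0.69, b = 0.306, c = 1.
Discriminant D = b^2 - 4ac = (0.306)^2 - 4*(0.69)*1 = 0.093636 - (2.76) = -2.666364.
D < 0, so the roots are the complex-conjugate pair z = (-b +/- i sqrt(-D)) / (2a) = -0.2217 +/- 1.1833i.
For a conjugate pair |z|^2 = z * conj(z) = (product of roots) = c/a = 1/(0.69) = 1.449275, so |z| = sqrt(1.449275) = 1.2039 for both roots.
Moduli of all roots: 1.2039, 1.2039.
All moduli strictly greater than 1? Yes.
Verdict: Stationary.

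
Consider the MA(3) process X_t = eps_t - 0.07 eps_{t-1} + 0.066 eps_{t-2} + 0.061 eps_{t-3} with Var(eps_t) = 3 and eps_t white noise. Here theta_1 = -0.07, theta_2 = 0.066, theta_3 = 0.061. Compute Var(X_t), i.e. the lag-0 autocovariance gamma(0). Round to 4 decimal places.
\gamma(0) = 3.0389

For an MA(q) process X_t = eps_t + sum_i theta_i eps_{t-i} with
Var(eps_t) = sigma^2, the variance is
  gamma(0) = sigma^2 * (1 + sum_i theta_i^2).
  sum_i theta_i^2 = (-0.07)^2 + (0.066)^2 + (0.061)^2 = 0.0049 + 0.004356 + 0.003721 = 0.012977.
  gamma(0) = 3 * (1 + 0.012977) = 3 * 1.012977 = 3.038931, which rounds to 3.0389.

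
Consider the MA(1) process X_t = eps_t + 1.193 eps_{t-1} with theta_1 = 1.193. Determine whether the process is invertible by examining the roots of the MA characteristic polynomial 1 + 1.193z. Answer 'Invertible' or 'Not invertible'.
\text{Not invertible}

The MA(q) characteristic polynomial is P(z) = 1 + 1.193z.
Invertibility requires all roots to lie outside the unit circle, i.e. |z| > 1 for every root.
This is linear in z: 1 + (1.193) z = 0  =>  z = -1/(1.193) = -0.838223,  |z| = 0.838223.
Moduli of all roots: 0.8382.
All moduli strictly greater than 1? No.
Verdict: Not invertible.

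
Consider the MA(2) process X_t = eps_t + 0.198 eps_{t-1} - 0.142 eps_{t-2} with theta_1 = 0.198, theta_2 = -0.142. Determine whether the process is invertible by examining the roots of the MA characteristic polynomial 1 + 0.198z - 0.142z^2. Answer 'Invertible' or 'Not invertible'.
\text{Invertible}

The MA(q) characteristic polynomial is P(z) = 1 + 0.198z - 0.142z^2.
Invertibility requires all roots to lie outside the unit circle, i.e. |z| > 1 for every root.
Set 1 + (0.198) z + (-0.142) z^2 = 0, i.e. a z^2 + b z + c = 0 with a = -0.142, b = 0.198, c = 1.
Discriminant D = b^2 - 4ac = (0.198)^2 - 4*(-0.142)*1 = 0.039204 - (-0.568) = 0.607204.
D >= 0, so the roots are real: z = (-b +/- sqrt(D)) / (2a) = (-0.198 +/- 0.779233) / (-0.284).
  z_1 = (-0.198 + 0.779233) / (-0.284) = -2.0466,   |z_1| = 2.0466.
  z_2 = (-0.198 - 0.779233) / (-0.284) = 3.441,   |z_2| = 3.441.
Moduli of all roots: 2.0466, 3.4410.
All moduli strictly greater than 1? Yes.
Verdict: Invertible.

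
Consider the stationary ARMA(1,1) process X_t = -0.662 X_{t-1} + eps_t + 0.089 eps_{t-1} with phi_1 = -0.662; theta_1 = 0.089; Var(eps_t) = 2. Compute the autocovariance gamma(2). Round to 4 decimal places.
\gamma(2) = 1.2709

Multiply the model equation by X_{t-k} and take expectations. With theta_0 = psi_0 = 1 and psi_j the MA(infinity) weights, this gives
  gamma(k) - sum_i phi_i gamma(k-i) = c_k,
  c_k = sigma^2 * sum_{j=k..q} theta_j psi_{j-k}   (c_k = 0 for k > q),
using gamma(-m) = gamma(m).
psi-weights needed (psi_j = theta_j + sum_i phi_i psi_{j-i}):
  psi_1 = theta_1 + phi_1 = 0.089 + (-0.662) = -0.573
Right-hand sides:
  c_0 = sigma^2 (1 + theta_1 psi_1) = 2 * (1 + (0.089)(-0.573)) = 2 * 0.949003 = 1.898006
  c_1 = sigma^2 theta_1 = 2 * (0.089) = 0.178
  c_2 = 0
Equations for k = 0 and k = 1 (AR order 1):
  gamma(0) = phi_1 gamma(1) + c_0
  gamma(1) = phi_1 gamma(0) + c_1
Substituting the second into the first: gamma(0) (1 - phi_1^2) = c_0 + phi_1 c_1, so
  gamma(0) = (c_0 + phi_1 c_1) / (1 - phi_1^2) = (1.898006 + (-0.662)(0.178)) / (1 - (-0.662)^2) = 1.78017 / 0.561756 = 3.168938.
  gamma(1) = phi_1 gamma(0) + c_1 = (-0.662)(3.168938) + (0.178) = -1.919837.
For k = 2 (> q): gamma(2) = phi_1 gamma(1) = (-0.662)(-1.919837) = 1.270932.
Therefore gamma(2) = 1.2709 (to 4 decimal places).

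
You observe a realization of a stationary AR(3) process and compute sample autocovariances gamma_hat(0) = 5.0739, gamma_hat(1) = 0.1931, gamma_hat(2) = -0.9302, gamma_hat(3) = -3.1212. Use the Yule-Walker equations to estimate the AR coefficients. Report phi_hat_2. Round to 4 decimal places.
\hat\phi_{2} = -0.1570

The Yule-Walker equations for an AR(p) process read, in matrix form,
  Gamma_p phi = r_p,   with   (Gamma_p)_{ij} = gamma(|i - j|),
                       (r_p)_i = gamma(i),   i,j = 1..p.
Substitute the sample gammas (Toeplitz matrix and right-hand side of size 3):
  Gamma_p = [[5.0739, 0.1931, -0.9302], [0.1931, 5.0739, 0.1931], [-0.9302, 0.1931, 5.0739]]
  r_p     = [0.1931, -0.9302, -3.1212]
Written out (R1..R3):
  (R1) 5.0739 phi_1 + 0.1931 phi_2 - 0.9302 phi_3 = 0.1931
  (R2) 0.1931 phi_1 + 5.0739 phi_2 + 0.1931 phi_3 = -0.9302
  (R3) -0.9302 phi_1 + 0.1931 phi_2 + 5.0739 phi_3 = -3.1212
Gaussian elimination:
  R2 <- R2 - (0.1931/5.0739) R1 = R2 - (0.038058) R1:  5.066551 phi_2 + 0.228501 phi_3 = -0.937549
  R3 <- R3 - (-0.9302/5.0739) R1 = R3 - (-0.18333) R1:  0.228501 phi_2 + 4.903366 phi_3 = -3.085799
  R3 <- R3 - (0.228501/5.066551) R2 = R3 - (0.0451) R2:  4.893061 phi_3 = -3.043516
Back-substitution:
  phi_hat_3 = -3.043516 / 4.893061 = -0.622006
  phi_hat_2 = (-0.937549 - (0.228501)(-0.622006)) / 5.066551 = -0.156994
  phi_hat_1 = (0.1931 - (0.1931)(-0.156994) - (-0.9302)(-0.622006)) / 5.0739 = -0.07
So phi_hat = [-0.0700, -0.1570, -0.6220].
Therefore phi_hat_2 = -0.1570.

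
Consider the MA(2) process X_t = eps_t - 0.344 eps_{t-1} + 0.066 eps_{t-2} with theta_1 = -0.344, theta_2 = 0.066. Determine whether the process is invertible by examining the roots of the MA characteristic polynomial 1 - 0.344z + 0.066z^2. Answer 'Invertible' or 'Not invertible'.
\text{Invertible}

The MA(q) characteristic polynomial is P(z) = 1 - 0.344z + 0.066z^2.
Invertibility requires all roots to lie outside the unit circle, i.e. |z| > 1 for every root.
Set 1 + (-0.344) z + (0.066) z^2 = 0, i.e. a z^2 + b z + c = 0 with a = 0.066, b = -0.344, c = 1.
Discriminant D = b^2 - 4ac = (-0.344)^2 - 4*(0.066)*1 = 0.118336 - (0.264) = -0.145664.
D < 0, so the roots are the complex-conjugate pair z = (-b +/- i sqrt(-D)) / (2a) = 2.6061 +/- 2.8914i.
For a conjugate pair |z|^2 = z * conj(z) = (product of roots) = c/a = 1/(0.066) = 15.151515, so |z| = sqrt(15.151515) = 3.8925 for both roots.
Moduli of all roots: 3.8925, 3.8925.
All moduli strictly greater than 1? Yes.
Verdict: Invertible.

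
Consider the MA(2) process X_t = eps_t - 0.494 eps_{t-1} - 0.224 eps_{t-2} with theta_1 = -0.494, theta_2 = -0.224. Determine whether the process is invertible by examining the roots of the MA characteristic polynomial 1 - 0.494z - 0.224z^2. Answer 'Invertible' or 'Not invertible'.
\text{Invertible}

The MA(q) characteristic polynomial is P(z) = 1 - 0.494z - 0.224z^2.
Invertibility requires all roots to lie outside the unit circle, i.e. |z| > 1 for every root.
Set 1 + (-0.494) z + (-0.224) z^2 = 0, i.e. a z^2 + b z + c = 0 with a = -0.224, b = -0.494, c = 1.
Discriminant D = b^2 - 4ac = (-0.494)^2 - 4*(-0.224)*1 = 0.244036 - (-0.896) = 1.140036.
D >= 0, so the roots are real: z = (-b +/- sqrt(D)) / (2a) = (0.494 +/- 1.067725) / (-0.448).
  z_1 = (0.494 + 1.067725) / (-0.448) = -3.486,   |z_1| = 3.486.
  z_2 = (0.494 - 1.067725) / (-0.448) = 1.2806,   |z_2| = 1.2806.
Moduli of all roots: 3.4860, 1.2806.
All moduli strictly greater than 1? Yes.
Verdict: Invertible.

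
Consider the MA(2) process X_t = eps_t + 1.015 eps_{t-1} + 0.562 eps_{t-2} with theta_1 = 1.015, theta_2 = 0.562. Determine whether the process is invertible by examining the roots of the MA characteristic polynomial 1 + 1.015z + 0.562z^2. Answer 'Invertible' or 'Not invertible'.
\text{Invertible}

The MA(q) characteristic polynomial is P(z) = 1 + 1.015z + 0.562z^2.
Invertibility requires all roots to lie outside the unit circle, i.e. |z| > 1 for every root.
Set 1 + (1.015) z + (0.562) z^2 = 0, i.e. a z^2 + b z + c = 0 with a = 0.562, b = 1.015, c = 1.
Discriminant D = b^2 - 4ac = (1.015)^2 - 4*(0.562)*1 = 1.030225 - (2.248) = -1.217775.
D < 0, so the roots are the complex-conjugate pair z = (-b +/- i sqrt(-D)) / (2a) = -0.903 +/- 0.9818i.
For a conjugate pair |z|^2 = z * conj(z) = (product of roots) = c/a = 1/(0.562) = 1.779359, so |z| = sqrt(1.779359) = 1.3339 for both roots.
Moduli of all roots: 1.3339, 1.3339.
All moduli strictly greater than 1? Yes.
Verdict: Invertible.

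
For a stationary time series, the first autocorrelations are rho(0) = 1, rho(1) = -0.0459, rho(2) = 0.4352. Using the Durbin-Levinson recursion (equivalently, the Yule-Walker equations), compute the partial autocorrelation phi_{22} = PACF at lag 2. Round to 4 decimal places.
\phi_{22} = 0.4340

The PACF at lag k is phi_{kk}, the last component of the solution
to the Yule-Walker system G_k phi = r_k where
  (G_k)_{ij} = rho(|i - j|), (r_k)_i = rho(i), i,j = 1..k.
Equivalently, Durbin-Levinson gives phi_{kk} iteratively:
  phi_{11} = rho(1)
  phi_{kk} = [rho(k) - sum_{j=1..k-1} phi_{k-1,j} rho(k-j)]
            / [1 - sum_{j=1..k-1} phi_{k-1,j} rho(j)],
  phi_{k,j} = phi_{k-1,j} - phi_{kk} phi_{k-1,k-j},  j = 1..k-1.
Step k = 1:
  phi_11 = rho(1) = -0.0459.
Step k = 2:
  phi_22 = [rho(2) - phi_11 rho(1)] / [1 - phi_11 rho(1)] = [0.4352 - (-0.0459)(-0.0459)] / [1 - (-0.0459)(-0.0459)]
         = 0.43309319 / 0.99789319 = 0.434.
Therefore phi_{22} = 0.4340.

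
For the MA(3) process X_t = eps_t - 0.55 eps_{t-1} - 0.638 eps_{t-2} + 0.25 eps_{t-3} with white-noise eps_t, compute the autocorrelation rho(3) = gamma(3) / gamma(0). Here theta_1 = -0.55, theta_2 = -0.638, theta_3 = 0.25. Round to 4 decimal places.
\rho(3) = 0.1411

For an MA(q) process with theta_0 = 1, the autocovariance is
  gamma(k) = sigma^2 * sum_{i=0..q-k} theta_i * theta_{i+k},
and rho(k) = gamma(k) / gamma(0). Sigma^2 cancels.
  numerator   = (1)*(0.25) = 0.25.
  denominator = (1)^2 + (-0.55)^2 + (-0.638)^2 + (0.25)^2 = 1.772044.
  rho(3) = 0.25 / 1.772044 = 0.1411.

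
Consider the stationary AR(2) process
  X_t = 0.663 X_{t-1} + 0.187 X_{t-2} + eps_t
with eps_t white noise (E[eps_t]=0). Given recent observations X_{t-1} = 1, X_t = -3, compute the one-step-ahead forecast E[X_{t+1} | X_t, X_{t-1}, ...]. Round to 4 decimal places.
E[X_{t+1} \mid \mathcal F_t] = -1.8020

For an AR(p) model X_t = c + sum_i phi_i X_{t-i} + eps_t, the
one-step-ahead conditional mean is
  E[X_{t+1} | X_t, ...] = c + sum_i phi_i X_{t+1-i}.
Substitute known values:
  E[X_{t+1} | ...] = (0.663) * (-3) + (0.187) * (1)
                   = -1.8020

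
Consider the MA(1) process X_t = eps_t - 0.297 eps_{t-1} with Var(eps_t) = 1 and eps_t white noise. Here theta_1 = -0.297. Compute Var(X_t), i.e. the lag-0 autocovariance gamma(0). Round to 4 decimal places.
\gamma(0) = 1.0882

For an MA(q) process X_t = eps_t + sum_i theta_i eps_{t-i} with
Var(eps_t) = sigma^2, the variance is
  gamma(0) = sigma^2 * (1 + sum_i theta_i^2).
  sum_i theta_i^2 = (-0.297)^2 = 0.088209.
  gamma(0) = 1 * (1 + 0.088209) = 1 * 1.088209 = 1.088209, which rounds to 1.0882.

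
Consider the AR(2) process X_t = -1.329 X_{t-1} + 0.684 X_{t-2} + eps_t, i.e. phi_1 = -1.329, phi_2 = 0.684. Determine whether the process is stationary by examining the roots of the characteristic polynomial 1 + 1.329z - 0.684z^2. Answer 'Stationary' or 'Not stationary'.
\text{Not stationary}

The AR(p) characteristic polynomial is P(z) = 1 + 1.329z - 0.684z^2.
Stationarity requires all roots to lie outside the unit circle, i.e. |z| > 1 for every root.
Set 1 + (1.329) z + (-0.684) z^2 = 0, i.e. a z^2 + b z + c = 0 with a = -0.684, b = 1.329, c = 1.
Discriminant D = b^2 - 4ac = (1.329)^2 - 4*(-0.684)*1 = 1.766241 - (-2.736) = 4.502241.
D >= 0, so the roots are real: z = (-b +/- sqrt(D)) / (2a) = (-1.329 +/- 2.121848) / (-1.368).
  z_1 = (-1.329 + 2.121848) / (-1.368) = -0.5796,   |z_1| = 0.5796.
  z_2 = (-1.329 - 2.121848) / (-1.368) = 2.5226,   |z_2| = 2.5226.
Moduli of all roots: 0.5796, 2.5226.
All moduli strictly greater than 1? No.
Verdict: Not stationary.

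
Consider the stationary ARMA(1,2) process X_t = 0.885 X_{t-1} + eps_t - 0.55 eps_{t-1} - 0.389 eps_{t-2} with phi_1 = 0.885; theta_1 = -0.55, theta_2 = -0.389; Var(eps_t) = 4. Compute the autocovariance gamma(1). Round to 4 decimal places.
\gamma(1) = 1.3558

Multiply the model equation by X_{t-k} and take expectations. With theta_0 = psi_0 = 1 and psi_j the MA(infinity) weights, this gives
  gamma(k) - sum_i phi_i gamma(k-i) = c_k,
  c_k = sigma^2 * sum_{j=k..q} theta_j psi_{j-k}   (c_k = 0 for k > q),
using gamma(-m) = gamma(m).
psi-weights needed (psi_j = theta_j + sum_i phi_i psi_{j-i}):
  psi_1 = theta_1 + phi_1 = -0.55 + (0.885) = 0.335
  psi_2 = theta_2 + phi_1 psi_1 = -0.389 + (0.885)(0.335) = -0.092525
Right-hand sides:
  c_0 = sigma^2 (1 + theta_1 psi_1 + theta_2 psi_2) = 4 * (1 + (-0.55)(0.335) + (-0.389)(-0.092525)) = 4 * 0.851742 = 3.406969
  c_1 = sigma^2 (theta_1 + theta_2 psi_1) = 4 * (-0.55 + (-0.389)(0.335)) = -2.72126
  c_2 = sigma^2 theta_2 = 4 * (-0.389) = -1.556
Equations for k = 0 and k = 1 (AR order 1):
  gamma(0) = phi_1 gamma(1) + c_0
  gamma(1) = phi_1 gamma(0) + c_1
Substituting the second into the first: gamma(0) (1 - phi_1^2) = c_0 + phi_1 c_1, so
  gamma(0) = (c_0 + phi_1 c_1) / (1 - phi_1^2) = (3.406969 + (0.885)(-2.72126)) / (1 - (0.885)^2) = 0.998654 / 0.216775 = 4.606868.
  gamma(1) = phi_1 gamma(0) + c_1 = (0.885)(4.606868) + (-2.72126) = 1.355818.
Therefore gamma(1) = 1.3558 (to 4 decimal places).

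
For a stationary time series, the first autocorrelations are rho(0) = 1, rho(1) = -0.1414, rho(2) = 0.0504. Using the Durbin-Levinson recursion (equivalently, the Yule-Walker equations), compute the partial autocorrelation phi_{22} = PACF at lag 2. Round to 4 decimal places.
\phi_{22} = 0.0310

The PACF at lag k is phi_{kk}, the last component of the solution
to the Yule-Walker system G_k phi = r_k where
  (G_k)_{ij} = rho(|i - j|), (r_k)_i = rho(i), i,j = 1..k.
Equivalently, Durbin-Levinson gives phi_{kk} iteratively:
  phi_{11} = rho(1)
  phi_{kk} = [rho(k) - sum_{j=1..k-1} phi_{k-1,j} rho(k-j)]
            / [1 - sum_{j=1..k-1} phi_{k-1,j} rho(j)],
  phi_{k,j} = phi_{k-1,j} - phi_{kk} phi_{k-1,k-j},  j = 1..k-1.
Step k = 1:
  phi_11 = rho(1) = -0.1414.
Step k = 2:
  phi_22 = [rho(2) - phi_11 rho(1)] / [1 - phi_11 rho(1)] = [0.0504 - (-0.1414)(-0.1414)] / [1 - (-0.1414)(-0.1414)]
         = 0.03040604 / 0.98000604 = 0.031.
Therefore phi_{22} = 0.0310.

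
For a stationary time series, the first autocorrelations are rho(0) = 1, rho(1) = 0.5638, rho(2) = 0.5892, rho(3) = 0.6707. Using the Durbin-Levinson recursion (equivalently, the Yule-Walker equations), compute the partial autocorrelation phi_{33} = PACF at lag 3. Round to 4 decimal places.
\phi_{33} = 0.4291

The PACF at lag k is phi_{kk}, the last component of the solution
to the Yule-Walker system G_k phi = r_k where
  (G_k)_{ij} = rho(|i - j|), (r_k)_i = rho(i), i,j = 1..k.
Equivalently, Durbin-Levinson gives phi_{kk} iteratively:
  phi_{11} = rho(1)
  phi_{kk} = [rho(k) - sum_{j=1..k-1} phi_{k-1,j} rho(k-j)]
            / [1 - sum_{j=1..k-1} phi_{k-1,j} rho(j)],
  phi_{k,j} = phi_{k-1,j} - phi_{kk} phi_{k-1,k-j},  j = 1..k-1.
Step k = 1:
  phi_11 = rho(1) = 0.5638.
Step k = 2:
  phi_22 = [rho(2) - phi_11 rho(1)] / [1 - phi_11 rho(1)] = [0.5892 - (0.5638)(0.5638)] / [1 - (0.5638)(0.5638)]
         = 0.27132956 / 0.68212956 = 0.397768.
  Update: phi_21 = phi_11 - phi_22 phi_11 = 0.5638 - (0.397768)(0.5638) = 0.339538.
Step k = 3:
  phi_33 = [rho(3) - phi_21 rho(2) - phi_22 rho(1)] / [1 - phi_21 rho(1) - phi_22 rho(2)]
    numerator   = 0.6707 - (0.339538)(0.5892) - (0.397768)(0.5638) = 0.24638229
    denominator = 1 - (0.339538)(0.5638) - (0.397768)(0.5892) = 0.57420324
  phi_33 = 0.24638229 / 0.57420324 = 0.4291.
Therefore phi_{33} = 0.4291.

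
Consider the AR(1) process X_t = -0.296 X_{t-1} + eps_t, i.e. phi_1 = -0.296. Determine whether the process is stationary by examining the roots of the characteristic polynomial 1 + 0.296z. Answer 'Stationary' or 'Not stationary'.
\text{Stationary}

The AR(p) characteristic polynomial is P(z) = 1 + 0.296z.
Stationarity requires all roots to lie outside the unit circle, i.e. |z| > 1 for every root.
This is linear in z: 1 + (0.296) z = 0  =>  z = -1/(0.296) = -3.378378,  |z| = 3.378378.
Moduli of all roots: 3.3784.
All moduli strictly greater than 1? Yes.
Verdict: Stationary.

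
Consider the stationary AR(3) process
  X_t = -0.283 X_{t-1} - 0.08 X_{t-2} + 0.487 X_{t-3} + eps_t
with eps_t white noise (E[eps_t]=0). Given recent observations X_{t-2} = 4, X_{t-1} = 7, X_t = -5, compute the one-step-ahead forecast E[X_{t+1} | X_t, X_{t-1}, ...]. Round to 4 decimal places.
E[X_{t+1} \mid \mathcal F_t] = 2.8030

For an AR(p) model X_t = c + sum_i phi_i X_{t-i} + eps_t, the
one-step-ahead conditional mean is
  E[X_{t+1} | X_t, ...] = c + sum_i phi_i X_{t+1-i}.
Substitute known values:
  E[X_{t+1} | ...] = (-0.283) * (-5) + (-0.08) * (7) + (0.487) * (4)
                   = 2.8030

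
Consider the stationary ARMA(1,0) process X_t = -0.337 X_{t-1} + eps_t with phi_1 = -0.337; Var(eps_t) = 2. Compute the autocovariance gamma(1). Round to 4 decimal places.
\gamma(1) = -0.7604

Multiply the model equation by X_{t-k} and take expectations. With theta_0 = psi_0 = 1 and psi_j the MA(infinity) weights, this gives
  gamma(k) - sum_i phi_i gamma(k-i) = c_k,
  c_k = sigma^2 * sum_{j=k..q} theta_j psi_{j-k}   (c_k = 0 for k > q),
using gamma(-m) = gamma(m).
Pure AR (q = 0): c_0 = sigma^2 = 2, c_k = 0 for k >= 1.
Equations for k = 0 and k = 1 (AR order 1):
  gamma(0) = phi_1 gamma(1) + c_0
  gamma(1) = phi_1 gamma(0) + c_1
Substituting the second into the first: gamma(0) (1 - phi_1^2) = c_0 + phi_1 c_1, so
  gamma(0) = c_0 / (1 - phi_1^2) = 2 / (1 - (-0.337)^2) = 2 / 0.886431 = 2.256239.
  gamma(1) = phi_1 gamma(0) = (-0.337)(2.256239) = -0.760352.
Therefore gamma(1) = -0.7604 (to 4 decimal places).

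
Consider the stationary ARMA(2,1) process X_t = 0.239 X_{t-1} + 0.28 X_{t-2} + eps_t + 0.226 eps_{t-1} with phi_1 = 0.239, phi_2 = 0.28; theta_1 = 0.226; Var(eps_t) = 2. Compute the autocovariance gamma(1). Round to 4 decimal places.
\gamma(1) = 1.6002

Multiply the model equation by X_{t-k} and take expectations. With theta_0 = psi_0 = 1 and psi_j the MA(infinity) weights, this gives
  gamma(k) - sum_i phi_i gamma(k-i) = c_k,
  c_k = sigma^2 * sum_{j=k..q} theta_j psi_{j-k}   (c_k = 0 for k > q),
using gamma(-m) = gamma(m).
psi-weights needed (psi_j = theta_j + sum_i phi_i psi_{j-i}):
  psi_1 = theta_1 + phi_1 = 0.226 + (0.239) = 0.465
Right-hand sides:
  c_0 = sigma^2 (1 + theta_1 psi_1) = 2 * (1 + (0.226)(0.465)) = 2 * 1.10509 = 2.21018
  c_1 = sigma^2 theta_1 = 2 * (0.226) = 0.452
  c_2 = 0
Equations for k = 0, 1, 2 (AR order 2, c_2 = 0):
  (E0) gamma(0) = phi_1 gamma(1) + phi_2 gamma(2) + c_0
  (E1) gamma(1) = phi_1 gamma(0) + phi_2 gamma(1) + c_1
  (E2) gamma(2) = phi_1 gamma(1) + phi_2 gamma(0)
From (E1): gamma(1) = A gamma(0) + B with
  A = phi_1 / (1 - phi_2) = 0.239 / 0.72 = 0.331944,   B = c_1 / (1 - phi_2) = 0.452 / 0.72 = 0.627778.
Insert (E2) into (E0): gamma(0) (1 - phi_2^2) = phi_1 (1 + phi_2) gamma(1) + c_0.
  phi_1 (1 + phi_2) = (0.239)(1.28) = 0.30592,   1 - phi_2^2 = 0.9216.
Replace gamma(1) by A gamma(0) + B and collect gamma(0):
  gamma(0) [0.9216 - (0.30592)(0.331944)] = (0.30592)(0.627778) + 2.21018
  gamma(0) * 0.820052 = 2.40223
  gamma(0) = 2.40223 / 0.820052 = 2.929364.
  gamma(1) = A gamma(0) + B = (0.331944)(2.929364) + (0.627778) = 1.600164.
Therefore gamma(1) = 1.6002 (to 4 decimal places).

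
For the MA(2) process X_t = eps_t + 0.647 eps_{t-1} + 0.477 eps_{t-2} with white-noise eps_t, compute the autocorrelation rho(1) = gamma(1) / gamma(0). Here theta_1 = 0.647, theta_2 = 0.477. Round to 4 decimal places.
\rho(1) = 0.5805

For an MA(q) process with theta_0 = 1, the autocovariance is
  gamma(k) = sigma^2 * sum_{i=0..q-k} theta_i * theta_{i+k},
and rho(k) = gamma(k) / gamma(0). Sigma^2 cancels.
  numerator   = (1)*(0.647) + (0.647)*(0.477) = 0.955619.
  denominator = (1)^2 + (0.647)^2 + (0.477)^2 = 1.646138.
  rho(1) = 0.955619 / 1.646138 = 0.5805.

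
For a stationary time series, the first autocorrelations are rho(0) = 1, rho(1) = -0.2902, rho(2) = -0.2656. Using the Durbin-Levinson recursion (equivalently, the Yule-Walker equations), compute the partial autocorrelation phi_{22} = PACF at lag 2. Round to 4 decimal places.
\phi_{22} = -0.3820

The PACF at lag k is phi_{kk}, the last component of the solution
to the Yule-Walker system G_k phi = r_k where
  (G_k)_{ij} = rho(|i - j|), (r_k)_i = rho(i), i,j = 1..k.
Equivalently, Durbin-Levinson gives phi_{kk} iteratively:
  phi_{11} = rho(1)
  phi_{kk} = [rho(k) - sum_{j=1..k-1} phi_{k-1,j} rho(k-j)]
            / [1 - sum_{j=1..k-1} phi_{k-1,j} rho(j)],
  phi_{k,j} = phi_{k-1,j} - phi_{kk} phi_{k-1,k-j},  j = 1..k-1.
Step k = 1:
  phi_11 = rho(1) = -0.2902.
Step k = 2:
  phi_22 = [rho(2) - phi_11 rho(1)] / [1 - phi_11 rho(1)] = [-0.2656 - (-0.2902)(-0.2902)] / [1 - (-0.2902)(-0.2902)]
         = -0.34981604 / 0.91578396 = -0.382.
Therefore phi_{22} = -0.3820.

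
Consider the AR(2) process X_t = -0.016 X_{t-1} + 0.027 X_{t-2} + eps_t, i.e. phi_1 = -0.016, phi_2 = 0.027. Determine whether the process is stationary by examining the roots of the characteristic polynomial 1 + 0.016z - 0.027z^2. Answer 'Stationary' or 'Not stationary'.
\text{Stationary}

The AR(p) characteristic polynomial is P(z) = 1 + 0.016z - 0.027z^2.
Stationarity requires all roots to lie outside the unit circle, i.e. |z| > 1 for every root.
Set 1 + (0.016) z + (-0.027) z^2 = 0, i.e. a z^2 + b z + c = 0 with a = -0.027, b = 0.016, c = 1.
Discriminant D = b^2 - 4ac = (0.016)^2 - 4*(-0.027)*1 = 0.000256 - (-0.108) = 0.108256.
D >= 0, so the roots are real: z = (-b +/- sqrt(D)) / (2a) = (-0.016 +/- 0.329023) / (-0.054).
  z_1 = (-0.016 + 0.329023) / (-0.054) = -5.7967,   |z_1| = 5.7967.
  z_2 = (-0.016 - 0.329023) / (-0.054) = 6.3893,   |z_2| = 6.3893.
Moduli of all roots: 5.7967, 6.3893.
All moduli strictly greater than 1? Yes.
Verdict: Stationary.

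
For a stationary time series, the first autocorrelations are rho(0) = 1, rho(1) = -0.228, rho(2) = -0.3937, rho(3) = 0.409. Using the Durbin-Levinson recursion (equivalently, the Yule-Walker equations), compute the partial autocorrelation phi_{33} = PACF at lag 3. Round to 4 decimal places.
\phi_{33} = 0.2300

The PACF at lag k is phi_{kk}, the last component of the solution
to the Yule-Walker system G_k phi = r_k where
  (G_k)_{ij} = rho(|i - j|), (r_k)_i = rho(i), i,j = 1..k.
Equivalently, Durbin-Levinson gives phi_{kk} iteratively:
  phi_{11} = rho(1)
  phi_{kk} = [rho(k) - sum_{j=1..k-1} phi_{k-1,j} rho(k-j)]
            / [1 - sum_{j=1..k-1} phi_{k-1,j} rho(j)],
  phi_{k,j} = phi_{k-1,j} - phi_{kk} phi_{k-1,k-j},  j = 1..k-1.
Step k = 1:
  phi_11 = rho(1) = -0.228.
Step k = 2:
  phi_22 = [rho(2) - phi_11 rho(1)] / [1 - phi_11 rho(1)] = [-0.3937 - (-0.228)(-0.228)] / [1 - (-0.228)(-0.228)]
         = -0.445684 / 0.948016 = -0.470123.
  Update: phi_21 = phi_11 - phi_22 phi_11 = -0.228 - (-0.470123)(-0.228) = -0.335188.
Step k = 3:
  phi_33 = [rho(3) - phi_21 rho(2) - phi_22 rho(1)] / [1 - phi_21 rho(1) - phi_22 rho(2)]
    numerator   = 0.409 - (-0.335188)(-0.3937) - (-0.470123)(-0.228) = 0.16984847
    denominator = 1 - (-0.335188)(-0.228) - (-0.470123)(-0.3937) = 0.73848976
  phi_33 = 0.16984847 / 0.73848976 = 0.23.
Therefore phi_{33} = 0.2300.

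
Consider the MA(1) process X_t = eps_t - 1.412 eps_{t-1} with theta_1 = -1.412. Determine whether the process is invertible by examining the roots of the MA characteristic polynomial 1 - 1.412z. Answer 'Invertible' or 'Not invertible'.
\text{Not invertible}

The MA(q) characteristic polynomial is P(z) = 1 - 1.412z.
Invertibility requires all roots to lie outside the unit circle, i.e. |z| > 1 for every root.
This is linear in z: 1 + (-1.412) z = 0  =>  z = -1/(-1.412) = 0.708215,  |z| = 0.708215.
Moduli of all roots: 0.7082.
All moduli strictly greater than 1? No.
Verdict: Not invertible.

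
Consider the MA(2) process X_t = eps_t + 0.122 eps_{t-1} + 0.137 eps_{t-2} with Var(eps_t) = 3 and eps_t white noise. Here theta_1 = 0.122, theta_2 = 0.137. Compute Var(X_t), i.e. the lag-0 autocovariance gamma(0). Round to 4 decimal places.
\gamma(0) = 3.1010

For an MA(q) process X_t = eps_t + sum_i theta_i eps_{t-i} with
Var(eps_t) = sigma^2, the variance is
  gamma(0) = sigma^2 * (1 + sum_i theta_i^2).
  sum_i theta_i^2 = (0.122)^2 + (0.137)^2 = 0.014884 + 0.018769 = 0.033653.
  gamma(0) = 3 * (1 + 0.033653) = 3 * 1.033653 = 3.100959, which rounds to 3.1010.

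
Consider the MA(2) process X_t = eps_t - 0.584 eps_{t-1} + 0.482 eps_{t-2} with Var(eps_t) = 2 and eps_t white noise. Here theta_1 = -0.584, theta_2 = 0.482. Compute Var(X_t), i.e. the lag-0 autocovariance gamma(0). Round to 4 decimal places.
\gamma(0) = 3.1468

For an MA(q) process X_t = eps_t + sum_i theta_i eps_{t-i} with
Var(eps_t) = sigma^2, the variance is
  gamma(0) = sigma^2 * (1 + sum_i theta_i^2).
  sum_i theta_i^2 = (-0.584)^2 + (0.482)^2 = 0.341056 + 0.232324 = 0.57338.
  gamma(0) = 2 * (1 + 0.57338) = 2 * 1.57338 = 3.14676, which rounds to 3.1468.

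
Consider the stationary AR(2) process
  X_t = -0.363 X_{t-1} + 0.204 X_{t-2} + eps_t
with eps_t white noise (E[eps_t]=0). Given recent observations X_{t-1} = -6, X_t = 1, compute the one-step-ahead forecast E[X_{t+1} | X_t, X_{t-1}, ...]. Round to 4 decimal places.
E[X_{t+1} \mid \mathcal F_t] = -1.5870

For an AR(p) model X_t = c + sum_i phi_i X_{t-i} + eps_t, the
one-step-ahead conditional mean is
  E[X_{t+1} | X_t, ...] = c + sum_i phi_i X_{t+1-i}.
Substitute known values:
  E[X_{t+1} | ...] = (-0.363) * (1) + (0.204) * (-6)
                   = -1.5870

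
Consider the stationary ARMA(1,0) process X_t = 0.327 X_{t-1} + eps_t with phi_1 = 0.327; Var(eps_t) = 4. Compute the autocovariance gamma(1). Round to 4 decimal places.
\gamma(1) = 1.4646

Multiply the model equation by X_{t-k} and take expectations. With theta_0 = psi_0 = 1 and psi_j the MA(infinity) weights, this gives
  gamma(k) - sum_i phi_i gamma(k-i) = c_k,
  c_k = sigma^2 * sum_{j=k..q} theta_j psi_{j-k}   (c_k = 0 for k > q),
using gamma(-m) = gamma(m).
Pure AR (q = 0): c_0 = sigma^2 = 4, c_k = 0 for k >= 1.
Equations for k = 0 and k = 1 (AR order 1):
  gamma(0) = phi_1 gamma(1) + c_0
  gamma(1) = phi_1 gamma(0) + c_1
Substituting the second into the first: gamma(0) (1 - phi_1^2) = c_0 + phi_1 c_1, so
  gamma(0) = c_0 / (1 - phi_1^2) = 4 / (1 - (0.327)^2) = 4 / 0.893071 = 4.478927.
  gamma(1) = phi_1 gamma(0) = (0.327)(4.478927) = 1.464609.
Therefore gamma(1) = 1.4646 (to 4 decimal places).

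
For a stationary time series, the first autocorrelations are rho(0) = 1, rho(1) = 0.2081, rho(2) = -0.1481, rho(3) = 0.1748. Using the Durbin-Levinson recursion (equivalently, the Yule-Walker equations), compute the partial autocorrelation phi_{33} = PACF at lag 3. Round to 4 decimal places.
\phi_{33} = 0.2759

The PACF at lag k is phi_{kk}, the last component of the solution
to the Yule-Walker system G_k phi = r_k where
  (G_k)_{ij} = rho(|i - j|), (r_k)_i = rho(i), i,j = 1..k.
Equivalently, Durbin-Levinson gives phi_{kk} iteratively:
  phi_{11} = rho(1)
  phi_{kk} = [rho(k) - sum_{j=1..k-1} phi_{k-1,j} rho(k-j)]
            / [1 - sum_{j=1..k-1} phi_{k-1,j} rho(j)],
  phi_{k,j} = phi_{k-1,j} - phi_{kk} phi_{k-1,k-j},  j = 1..k-1.
Step k = 1:
  phi_11 = rho(1) = 0.2081.
Step k = 2:
  phi_22 = [rho(2) - phi_11 rho(1)] / [1 - phi_11 rho(1)] = [-0.1481 - (0.2081)(0.2081)] / [1 - (0.2081)(0.2081)]
         = -0.19140561 / 0.95669439 = -0.20007.
  Update: phi_21 = phi_11 - phi_22 phi_11 = 0.2081 - (-0.20007)(0.2081) = 0.249735.
Step k = 3:
  phi_33 = [rho(3) - phi_21 rho(2) - phi_22 rho(1)] / [1 - phi_21 rho(1) - phi_22 rho(2)]
    numerator   = 0.1748 - (0.249735)(-0.1481) - (-0.20007)(0.2081) = 0.2534202
    denominator = 1 - (0.249735)(0.2081) - (-0.20007)(-0.1481) = 0.91839992
  phi_33 = 0.2534202 / 0.91839992 = 0.2759.
Therefore phi_{33} = 0.2759.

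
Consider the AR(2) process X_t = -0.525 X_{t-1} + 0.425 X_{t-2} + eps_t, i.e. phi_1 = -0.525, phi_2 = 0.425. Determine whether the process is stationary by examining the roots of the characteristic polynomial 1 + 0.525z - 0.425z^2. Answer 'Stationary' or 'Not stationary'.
\text{Stationary}

The AR(p) characteristic polynomial is P(z) = 1 + 0.525z - 0.425z^2.
Stationarity requires all roots to lie outside the unit circle, i.e. |z| > 1 for every root.
Set 1 + (0.525) z + (-0.425) z^2 = 0, i.e. a z^2 + b z + c = 0 with a = -0.425, b = 0.525, c = 1.
Discriminant D = b^2 - 4ac = (0.525)^2 - 4*(-0.425)*1 = 0.275625 - (-1.7) = 1.975625.
D >= 0, so the roots are real: z = (-b +/- sqrt(D)) / (2a) = (-0.525 +/- 1.405569) / (-0.85).
  z_1 = (-0.525 + 1.405569) / (-0.85) = -1.036,   |z_1| = 1.036.
  z_2 = (-0.525 - 1.405569) / (-0.85) = 2.2713,   |z_2| = 2.2713.
Moduli of all roots: 1.0360, 2.2713.
All moduli strictly greater than 1? Yes.
Verdict: Stationary.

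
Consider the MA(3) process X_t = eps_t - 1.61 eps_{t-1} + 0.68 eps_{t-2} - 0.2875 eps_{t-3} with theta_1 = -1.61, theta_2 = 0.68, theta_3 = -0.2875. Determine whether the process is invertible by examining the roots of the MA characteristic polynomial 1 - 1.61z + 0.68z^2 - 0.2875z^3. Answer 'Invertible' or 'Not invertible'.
\text{Not invertible}

The MA(q) characteristic polynomial is P(z) = 1 - 1.61z + 0.68z^2 - 0.2875z^3.
Invertibility requires all roots to lie outside the unit circle, i.e. |z| > 1 for every root.
Degree 3: look for a simple real root z0 first, then factor out (1 - z/z0) and solve the remaining quadratic.
Testing z0 = 0.8: P(0.8) = 1 + (-1.61)(0.8) + (0.68)(0.8)^2 + (-0.2875)(0.8)^3
  = 1 + (-1.288) + (0.4352) + (-0.1472) = 0.  So z_0 = 0.8 is a root, |z_0| = 0.8.
Divide out the factor (1 - 1.25 z) = (1 - z/z0) (since 1/z0 = 1.25):
  P(z) = (1 - 1.25 z)(1 + (-0.36) z + (0.23) z^2)
  [check: z-coef -0.36 - (1.25) = -1.61; z^2-coef 0.23 - (1.25)(-0.36) = 0.68; z^3-coef -(1.25)(0.23) = -0.2875.]
Remaining roots from the quadratic factor 1 + (-0.36) z + (0.23) z^2:
  Set 1 + (-0.36) z + (0.23) z^2 = 0, i.e. a z^2 + b z + c = 0 with a = 0.23, b = -0.36, c = 1.
  Discriminant D = b^2 - 4ac = (-0.36)^2 - 4*(0.23)*1 = 0.1296 - (0.92) = -0.7904.
  D < 0, so the roots are the complex-conjugate pair z = (-b +/- i sqrt(-D)) / (2a) = 0.7826 +/- 1.9327i.
  For a conjugate pair |z|^2 = z * conj(z) = (product of roots) = c/a = 1/(0.23) = 4.347826, so |z| = sqrt(4.347826) = 2.0851 for both roots.
Moduli of all roots: 0.8000, 2.0851, 2.0851.
All moduli strictly greater than 1? No.
Verdict: Not invertible.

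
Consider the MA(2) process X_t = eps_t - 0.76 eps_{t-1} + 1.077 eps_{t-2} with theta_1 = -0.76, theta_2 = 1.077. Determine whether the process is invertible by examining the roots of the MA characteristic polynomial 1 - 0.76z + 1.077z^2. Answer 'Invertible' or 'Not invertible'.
\text{Not invertible}

The MA(q) characteristic polynomial is P(z) = 1 - 0.76z + 1.077z^2.
Invertibility requires all roots to lie outside the unit circle, i.e. |z| > 1 for every root.
Set 1 + (-0.76) z + (1.077) z^2 = 0, i.e. a z^2 + b z + c = 0 with a = 1.077, b = -0.76, c = 1.
Discriminant D = b^2 - 4ac = (-0.76)^2 - 4*(1.077)*1 = 0.5776 - (4.308) = -3.7304.
D < 0, so the roots are the complex-conjugate pair z = (-b +/- i sqrt(-D)) / (2a) = 0.3528 +/- 0.8967i.
For a conjugate pair |z|^2 = z * conj(z) = (product of roots) = c/a = 1/(1.077) = 0.928505, so |z| = sqrt(0.928505) = 0.9636 for both roots.
Moduli of all roots: 0.9636, 0.9636.
All moduli strictly greater than 1? No.
Verdict: Not invertible.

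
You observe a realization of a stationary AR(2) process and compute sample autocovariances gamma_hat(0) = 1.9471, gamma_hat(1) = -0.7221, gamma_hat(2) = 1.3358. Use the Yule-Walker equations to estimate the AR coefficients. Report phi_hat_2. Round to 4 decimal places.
\hat\phi_{2} = 0.6360

The Yule-Walker equations for an AR(p) process read, in matrix form,
  Gamma_p phi = r_p,   with   (Gamma_p)_{ij} = gamma(|i - j|),
                       (r_p)_i = gamma(i),   i,j = 1..p.
Substitute the sample gammas (Toeplitz matrix and right-hand side of size 2):
  Gamma_p = [[1.9471, -0.7221], [-0.7221, 1.9471]]
  r_p     = [-0.7221, 1.3358]
Written out:
  1.9471 phi_1 - 0.7221 phi_2 = -0.7221
  -0.7221 phi_1 + 1.9471 phi_2 = 1.3358
Solve by Cramer's rule:
  det = gamma(0)^2 - gamma(1)^2 = (1.9471)^2 - (-0.7221)^2 = 3.79119841 - 0.52142841 = 3.26977
  phi_hat_1 = [gamma(1) gamma(0) - gamma(1) gamma(2)] / det = [(-0.7221)(1.9471) - (-0.7221)(1.3358)] / 3.26977 = -0.44141973 / 3.26977 = -0.135
  phi_hat_2 = [gamma(0) gamma(2) - gamma(1)^2] / det = [(1.9471)(1.3358) - (-0.7221)^2] / 3.26977 = 2.07950777 / 3.26977 = 0.636
So phi_hat = [-0.1350, 0.6360].
Therefore phi_hat_2 = 0.6360.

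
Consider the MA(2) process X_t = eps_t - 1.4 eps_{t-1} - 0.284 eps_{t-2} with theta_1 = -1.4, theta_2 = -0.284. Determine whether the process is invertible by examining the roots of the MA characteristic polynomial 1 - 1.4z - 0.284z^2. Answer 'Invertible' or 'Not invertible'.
\text{Not invertible}

The MA(q) characteristic polynomial is P(z) = 1 - 1.4z - 0.284z^2.
Invertibility requires all roots to lie outside the unit circle, i.e. |z| > 1 for every root.
Set 1 + (-1.4) z + (-0.284) z^2 = 0, i.e. a z^2 + b z + c = 0 with a = -0.284, b = -1.4, c = 1.
Discriminant D = b^2 - 4ac = (-1.4)^2 - 4*(-0.284)*1 = 1.96 - (-1.136) = 3.096.
D >= 0, so the roots are real: z = (-b +/- sqrt(D)) / (2a) = (1.4 +/- 1.759545) / (-0.568).
  z_1 = (1.4 + 1.759545) / (-0.568) = -5.5626,   |z_1| = 5.5626.
  z_2 = (1.4 - 1.759545) / (-0.568) = 0.633,   |z_2| = 0.633.
Moduli of all roots: 5.5626, 0.6330.
All moduli strictly greater than 1? No.
Verdict: Not invertible.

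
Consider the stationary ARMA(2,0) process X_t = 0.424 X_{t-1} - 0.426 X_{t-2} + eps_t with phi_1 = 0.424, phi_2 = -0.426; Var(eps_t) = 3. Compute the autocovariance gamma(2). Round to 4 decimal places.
\gamma(2) = -1.2059

Multiply the model equation by X_{t-k} and take expectations. With theta_0 = psi_0 = 1 and psi_j the MA(infinity) weights, this gives
  gamma(k) - sum_i phi_i gamma(k-i) = c_k,
  c_k = sigma^2 * sum_{j=k..q} theta_j psi_{j-k}   (c_k = 0 for k > q),
using gamma(-m) = gamma(m).
Pure AR (q = 0): c_0 = sigma^2 = 3, c_k = 0 for k >= 1.
Equations for k = 0, 1, 2 (AR order 2, c_2 = 0):
  (E0) gamma(0) = phi_1 gamma(1) + phi_2 gamma(2) + c_0
  (E1) gamma(1) = phi_1 gamma(0) + phi_2 gamma(1) + c_1
  (E2) gamma(2) = phi_1 gamma(1) + phi_2 gamma(0)
From (E1): gamma(1) = A gamma(0) + B with
  A = phi_1 / (1 - phi_2) = 0.424 / 1.426 = 0.297335,   B = c_1 / (1 - phi_2) = 0 / 1.426 = 0.
Insert (E2) into (E0): gamma(0) (1 - phi_2^2) = phi_1 (1 + phi_2) gamma(1) + c_0.
  phi_1 (1 + phi_2) = (0.424)(0.574) = 0.243376,   1 - phi_2^2 = 0.818524.
Replace gamma(1) by A gamma(0) + B and collect gamma(0):
  gamma(0) [0.818524 - (0.243376)(0.297335)] = c_0 = 3
  gamma(0) * 0.74616 = 3
  gamma(0) = 3 / 0.74616 = 4.020587.
  gamma(1) = A gamma(0) = (0.297335)(4.020587) = 1.195462.
  gamma(2) = phi_1 gamma(1) + phi_2 gamma(0) = (0.424)(1.195462) + (-0.426)(4.020587) = -1.205894.
Therefore gamma(2) = -1.2059 (to 4 decimal places).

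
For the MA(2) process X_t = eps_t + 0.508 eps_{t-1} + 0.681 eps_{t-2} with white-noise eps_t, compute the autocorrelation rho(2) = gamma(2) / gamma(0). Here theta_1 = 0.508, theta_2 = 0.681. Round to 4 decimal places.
\rho(2) = 0.3955

For an MA(q) process with theta_0 = 1, the autocovariance is
  gamma(k) = sigma^2 * sum_{i=0..q-k} theta_i * theta_{i+k},
and rho(k) = gamma(k) / gamma(0). Sigma^2 cancels.
  numerator   = (1)*(0.681) = 0.681.
  denominator = (1)^2 + (0.508)^2 + (0.681)^2 = 1.721825.
  rho(2) = 0.681 / 1.721825 = 0.3955.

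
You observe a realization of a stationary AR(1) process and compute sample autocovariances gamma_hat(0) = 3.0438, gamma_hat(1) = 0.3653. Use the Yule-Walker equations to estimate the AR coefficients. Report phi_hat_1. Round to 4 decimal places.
\hat\phi_{1} = 0.1200

The Yule-Walker equations for an AR(p) process read, in matrix form,
  Gamma_p phi = r_p,   with   (Gamma_p)_{ij} = gamma(|i - j|),
                       (r_p)_i = gamma(i),   i,j = 1..p.
Substitute the sample gammas (Toeplitz matrix and right-hand side of size 1):
  Gamma_p = [[3.0438]]
  r_p     = [0.3653]
With p = 1 this is the single equation gamma(0) phi_1 = gamma(1):
  phi_hat_1 = gamma(1) / gamma(0) = 0.3653 / 3.0438 = 0.1200.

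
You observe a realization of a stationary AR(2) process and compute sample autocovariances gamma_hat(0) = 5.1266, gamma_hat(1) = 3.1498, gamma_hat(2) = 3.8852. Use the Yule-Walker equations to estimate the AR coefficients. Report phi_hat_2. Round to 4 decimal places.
\hat\phi_{2} = 0.6110

The Yule-Walker equations for an AR(p) process read, in matrix form,
  Gamma_p phi = r_p,   with   (Gamma_p)_{ij} = gamma(|i - j|),
                       (r_p)_i = gamma(i),   i,j = 1..p.
Substitute the sample gammas (Toeplitz matrix and right-hand side of size 2):
  Gamma_p = [[5.1266, 3.1498], [3.1498, 5.1266]]
  r_p     = [3.1498, 3.8852]
Written out:
  5.1266 phi_1 + 3.1498 phi_2 = 3.1498
  3.1498 phi_1 + 5.1266 phi_2 = 3.8852
Solve by Cramer's rule:
  det = gamma(0)^2 - gamma(1)^2 = (5.1266)^2 - (3.1498)^2 = 26.28202756 - 9.92124004 = 16.36078752
  phi_hat_1 = [gamma(1) gamma(0) - gamma(1) gamma(2)] / det = [(3.1498)(5.1266) - (3.1498)(3.8852)] / 16.36078752 = 3.91016172 / 16.36078752 = 0.239
  phi_hat_2 = [gamma(0) gamma(2) - gamma(1)^2] / det = [(5.1266)(3.8852) - (3.1498)^2] / 16.36078752 = 9.99662628 / 16.36078752 = 0.611
So phi_hat = [0.2390, 0.6110].
Therefore phi_hat_2 = 0.6110.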